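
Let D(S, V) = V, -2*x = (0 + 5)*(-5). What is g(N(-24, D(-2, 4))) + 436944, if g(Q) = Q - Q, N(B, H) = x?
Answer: 436944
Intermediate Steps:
x = 25/2 (x = -(0 + 5)*(-5)/2 = -5*(-5)/2 = -1/2*(-25) = 25/2 ≈ 12.500)
N(B, H) = 25/2
g(Q) = 0
g(N(-24, D(-2, 4))) + 436944 = 0 + 436944 = 436944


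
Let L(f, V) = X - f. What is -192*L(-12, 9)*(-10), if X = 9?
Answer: 40320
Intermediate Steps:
L(f, V) = 9 - f
-192*L(-12, 9)*(-10) = -192*(9 - 1*(-12))*(-10) = -192*(9 + 12)*(-10) = -192*21*(-10) = -4032*(-10) = 40320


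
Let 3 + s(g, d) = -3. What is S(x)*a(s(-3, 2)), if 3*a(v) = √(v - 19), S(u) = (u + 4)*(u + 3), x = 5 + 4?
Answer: 260*I ≈ 260.0*I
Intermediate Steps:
s(g, d) = -6 (s(g, d) = -3 - 3 = -6)
x = 9
S(u) = (3 + u)*(4 + u) (S(u) = (4 + u)*(3 + u) = (3 + u)*(4 + u))
a(v) = √(-19 + v)/3 (a(v) = √(v - 19)/3 = √(-19 + v)/3)
S(x)*a(s(-3, 2)) = (12 + 9² + 7*9)*(√(-19 - 6)/3) = (12 + 81 + 63)*(√(-25)/3) = 156*((5*I)/3) = 156*(5*I/3) = 260*I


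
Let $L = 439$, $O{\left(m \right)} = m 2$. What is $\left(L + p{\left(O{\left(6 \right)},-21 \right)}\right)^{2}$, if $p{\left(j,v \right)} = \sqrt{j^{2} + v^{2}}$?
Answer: $193306 + 2634 \sqrt{65} \approx 2.1454 \cdot 10^{5}$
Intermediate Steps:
$O{\left(m \right)} = 2 m$
$\left(L + p{\left(O{\left(6 \right)},-21 \right)}\right)^{2} = \left(439 + \sqrt{\left(2 \cdot 6\right)^{2} + \left(-21\right)^{2}}\right)^{2} = \left(439 + \sqrt{12^{2} + 441}\right)^{2} = \left(439 + \sqrt{144 + 441}\right)^{2} = \left(439 + \sqrt{585}\right)^{2} = \left(439 + 3 \sqrt{65}\right)^{2}$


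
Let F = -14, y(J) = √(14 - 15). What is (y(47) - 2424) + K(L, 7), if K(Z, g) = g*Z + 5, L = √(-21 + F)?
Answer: -2419 + I + 7*I*√35 ≈ -2419.0 + 42.413*I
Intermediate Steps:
y(J) = I (y(J) = √(-1) = I)
L = I*√35 (L = √(-21 - 14) = √(-35) = I*√35 ≈ 5.9161*I)
K(Z, g) = 5 + Z*g (K(Z, g) = Z*g + 5 = 5 + Z*g)
(y(47) - 2424) + K(L, 7) = (I - 2424) + (5 + (I*√35)*7) = (-2424 + I) + (5 + 7*I*√35) = -2419 + I + 7*I*√35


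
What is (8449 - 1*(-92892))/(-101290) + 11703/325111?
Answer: -382670807/396752930 ≈ -0.96451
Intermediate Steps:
(8449 - 1*(-92892))/(-101290) + 11703/325111 = (8449 + 92892)*(-1/101290) + 11703*(1/325111) = 101341*(-1/101290) + 141/3917 = -101341/101290 + 141/3917 = -382670807/396752930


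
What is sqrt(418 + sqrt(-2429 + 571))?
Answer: sqrt(418 + I*sqrt(1858)) ≈ 20.472 + 1.0528*I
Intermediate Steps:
sqrt(418 + sqrt(-2429 + 571)) = sqrt(418 + sqrt(-1858)) = sqrt(418 + I*sqrt(1858))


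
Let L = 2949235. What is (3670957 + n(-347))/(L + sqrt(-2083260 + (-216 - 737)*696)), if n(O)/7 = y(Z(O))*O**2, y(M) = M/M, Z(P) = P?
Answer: 13312315927700/8697989831773 - 568741320*I*sqrt(173)/8697989831773 ≈ 1.5305 - 0.00086004*I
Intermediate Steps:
y(M) = 1
n(O) = 7*O**2 (n(O) = 7*(1*O**2) = 7*O**2)
(3670957 + n(-347))/(L + sqrt(-2083260 + (-216 - 737)*696)) = (3670957 + 7*(-347)**2)/(2949235 + sqrt(-2083260 + (-216 - 737)*696)) = (3670957 + 7*120409)/(2949235 + sqrt(-2083260 - 953*696)) = (3670957 + 842863)/(2949235 + sqrt(-2083260 - 663288)) = 4513820/(2949235 + sqrt(-2746548)) = 4513820/(2949235 + 126*I*sqrt(173))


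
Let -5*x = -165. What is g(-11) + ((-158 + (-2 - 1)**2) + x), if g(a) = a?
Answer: -127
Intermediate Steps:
x = 33 (x = -1/5*(-165) = 33)
g(-11) + ((-158 + (-2 - 1)**2) + x) = -11 + ((-158 + (-2 - 1)**2) + 33) = -11 + ((-158 + (-3)**2) + 33) = -11 + ((-158 + 9) + 33) = -11 + (-149 + 33) = -11 - 116 = -127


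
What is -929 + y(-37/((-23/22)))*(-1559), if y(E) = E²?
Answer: -1033478605/529 ≈ -1.9536e+6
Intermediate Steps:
-929 + y(-37/((-23/22)))*(-1559) = -929 + (-37/((-23/22)))²*(-1559) = -929 + (-37/((-23*1/22)))²*(-1559) = -929 + (-37/(-23/22))²*(-1559) = -929 + (-37*(-22/23))²*(-1559) = -929 + (814/23)²*(-1559) = -929 + (662596/529)*(-1559) = -929 - 1032987164/529 = -1033478605/529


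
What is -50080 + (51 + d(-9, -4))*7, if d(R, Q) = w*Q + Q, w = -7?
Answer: -49555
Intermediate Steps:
d(R, Q) = -6*Q (d(R, Q) = -7*Q + Q = -6*Q)
-50080 + (51 + d(-9, -4))*7 = -50080 + (51 - 6*(-4))*7 = -50080 + (51 + 24)*7 = -50080 + 75*7 = -50080 + 525 = -49555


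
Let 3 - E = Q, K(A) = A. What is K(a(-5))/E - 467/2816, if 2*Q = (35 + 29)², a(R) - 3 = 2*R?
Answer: -935303/5758720 ≈ -0.16242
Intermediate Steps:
a(R) = 3 + 2*R
Q = 2048 (Q = (35 + 29)²/2 = (½)*64² = (½)*4096 = 2048)
E = -2045 (E = 3 - 1*2048 = 3 - 2048 = -2045)
K(a(-5))/E - 467/2816 = (3 + 2*(-5))/(-2045) - 467/2816 = (3 - 10)*(-1/2045) - 467*1/2816 = -7*(-1/2045) - 467/2816 = 7/2045 - 467/2816 = -935303/5758720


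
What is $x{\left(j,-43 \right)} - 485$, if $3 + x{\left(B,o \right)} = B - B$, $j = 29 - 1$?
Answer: $-488$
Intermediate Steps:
$j = 28$ ($j = 29 - 1 = 28$)
$x{\left(B,o \right)} = -3$ ($x{\left(B,o \right)} = -3 + \left(B - B\right) = -3 + 0 = -3$)
$x{\left(j,-43 \right)} - 485 = -3 - 485 = -488$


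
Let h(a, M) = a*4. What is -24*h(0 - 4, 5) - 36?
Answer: 348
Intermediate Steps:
h(a, M) = 4*a
-24*h(0 - 4, 5) - 36 = -96*(0 - 4) - 36 = -96*(-4) - 36 = -24*(-16) - 36 = 384 - 36 = 348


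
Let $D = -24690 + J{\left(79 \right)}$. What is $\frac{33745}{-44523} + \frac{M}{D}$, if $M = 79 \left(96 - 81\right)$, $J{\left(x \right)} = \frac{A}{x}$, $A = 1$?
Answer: $- \frac{4116938050}{5108383071} \approx -0.80592$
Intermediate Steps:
$J{\left(x \right)} = \frac{1}{x}$ ($J{\left(x \right)} = 1 \frac{1}{x} = \frac{1}{x}$)
$D = - \frac{1950509}{79}$ ($D = -24690 + \frac{1}{79} = - \frac{1950509}{79} \approx -24690.0$)
$M = 1185$ ($M = 79 \cdot 15 = 1185$)
$\frac{33745}{-44523} + \frac{M}{D} = \frac{33745}{-44523} + \frac{1185}{- \frac{1950509}{79}} = 33745 \left(- \frac{1}{44523}\right) + 1185 \left(- \frac{79}{1950509}\right) = - \frac{1985}{2619} - \frac{93615}{1950509} = - \frac{4116938050}{5108383071}$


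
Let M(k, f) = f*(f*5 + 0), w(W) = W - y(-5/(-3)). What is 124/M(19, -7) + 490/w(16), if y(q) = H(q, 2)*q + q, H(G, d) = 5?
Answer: 60397/735 ≈ 82.173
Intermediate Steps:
y(q) = 6*q (y(q) = 5*q + q = 6*q)
w(W) = -10 + W (w(W) = W - 6*(-5/(-3)) = W - 6*(-5*(-⅓)) = W - 6*5/3 = W - 1*10 = W - 10 = -10 + W)
M(k, f) = 5*f² (M(k, f) = f*(5*f + 0) = f*(5*f) = 5*f²)
124/M(19, -7) + 490/w(16) = 124/((5*(-7)²)) + 490/(-10 + 16) = 124/((5*49)) + 490/6 = 124/245 + 490*(⅙) = 124*(1/245) + 245/3 = 124/245 + 245/3 = 60397/735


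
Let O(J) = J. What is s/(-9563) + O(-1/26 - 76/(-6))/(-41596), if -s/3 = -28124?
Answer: -273753361091/31027038744 ≈ -8.8231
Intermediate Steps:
s = 84372 (s = -3*(-28124) = 84372)
s/(-9563) + O(-1/26 - 76/(-6))/(-41596) = 84372/(-9563) + (-1/26 - 76/(-6))/(-41596) = 84372*(-1/9563) + (-1*1/26 - 76*(-⅙))*(-1/41596) = -84372/9563 + (-1/26 + 38/3)*(-1/41596) = -84372/9563 + (985/78)*(-1/41596) = -84372/9563 - 985/3244488 = -273753361091/31027038744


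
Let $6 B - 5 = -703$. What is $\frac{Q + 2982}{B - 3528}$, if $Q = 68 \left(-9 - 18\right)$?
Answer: $- \frac{3438}{10933} \approx -0.31446$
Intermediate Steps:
$B = - \frac{349}{3}$ ($B = \frac{5}{6} + \frac{1}{6} \left(-703\right) = \frac{5}{6} - \frac{703}{6} = - \frac{349}{3} \approx -116.33$)
$Q = -1836$ ($Q = 68 \left(-27\right) = -1836$)
$\frac{Q + 2982}{B - 3528} = \frac{-1836 + 2982}{- \frac{349}{3} - 3528} = \frac{1146}{- \frac{10933}{3}} = 1146 \left(- \frac{3}{10933}\right) = - \frac{3438}{10933}$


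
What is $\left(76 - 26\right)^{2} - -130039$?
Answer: $132539$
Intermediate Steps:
$\left(76 - 26\right)^{2} - -130039 = 50^{2} + 130039 = 2500 + 130039 = 132539$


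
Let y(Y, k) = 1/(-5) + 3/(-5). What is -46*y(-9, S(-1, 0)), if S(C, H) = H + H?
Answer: 184/5 ≈ 36.800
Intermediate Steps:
S(C, H) = 2*H
y(Y, k) = -⅘ (y(Y, k) = 1*(-⅕) + 3*(-⅕) = -⅕ - ⅗ = -⅘)
-46*y(-9, S(-1, 0)) = -46*(-⅘) = 184/5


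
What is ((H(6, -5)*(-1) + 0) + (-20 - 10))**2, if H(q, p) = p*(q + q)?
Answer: 900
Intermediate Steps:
H(q, p) = 2*p*q (H(q, p) = p*(2*q) = 2*p*q)
((H(6, -5)*(-1) + 0) + (-20 - 10))**2 = (((2*(-5)*6)*(-1) + 0) + (-20 - 10))**2 = ((-60*(-1) + 0) - 30)**2 = ((60 + 0) - 30)**2 = (60 - 30)**2 = 30**2 = 900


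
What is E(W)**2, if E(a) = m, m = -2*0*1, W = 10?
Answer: 0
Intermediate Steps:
m = 0 (m = 0*1 = 0)
E(a) = 0
E(W)**2 = 0**2 = 0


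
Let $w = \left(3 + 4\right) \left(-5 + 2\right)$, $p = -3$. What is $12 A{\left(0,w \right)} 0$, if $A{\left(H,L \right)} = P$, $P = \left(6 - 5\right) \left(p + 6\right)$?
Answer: $0$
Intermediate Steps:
$P = 3$ ($P = \left(6 - 5\right) \left(-3 + 6\right) = 1 \cdot 3 = 3$)
$w = -21$ ($w = 7 \left(-3\right) = -21$)
$A{\left(H,L \right)} = 3$
$12 A{\left(0,w \right)} 0 = 12 \cdot 3 \cdot 0 = 36 \cdot 0 = 0$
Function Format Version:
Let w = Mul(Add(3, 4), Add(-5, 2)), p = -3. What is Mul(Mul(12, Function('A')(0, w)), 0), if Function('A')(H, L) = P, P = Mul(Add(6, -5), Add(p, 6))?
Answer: 0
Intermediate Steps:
P = 3 (P = Mul(Add(6, -5), Add(-3, 6)) = Mul(1, 3) = 3)
w = -21 (w = Mul(7, -3) = -21)
Function('A')(H, L) = 3
Mul(Mul(12, Function('A')(0, w)), 0) = Mul(Mul(12, 3), 0) = Mul(36, 0) = 0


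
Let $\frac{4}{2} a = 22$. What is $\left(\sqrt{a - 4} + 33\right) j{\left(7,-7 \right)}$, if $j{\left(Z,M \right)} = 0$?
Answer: $0$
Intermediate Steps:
$a = 11$ ($a = \frac{1}{2} \cdot 22 = 11$)
$\left(\sqrt{a - 4} + 33\right) j{\left(7,-7 \right)} = \left(\sqrt{11 - 4} + 33\right) 0 = \left(\sqrt{7} + 33\right) 0 = \left(33 + \sqrt{7}\right) 0 = 0$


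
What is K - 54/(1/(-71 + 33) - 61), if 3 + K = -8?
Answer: -7819/773 ≈ -10.115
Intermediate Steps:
K = -11 (K = -3 - 8 = -11)
K - 54/(1/(-71 + 33) - 61) = -11 - 54/(1/(-71 + 33) - 61) = -11 - 54/(1/(-38) - 61) = -11 - 54/(-1/38 - 61) = -11 - 54/(-2319/38) = -11 - 38/2319*(-54) = -11 + 684/773 = -7819/773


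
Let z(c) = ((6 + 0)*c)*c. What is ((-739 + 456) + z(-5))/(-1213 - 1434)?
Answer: 133/2647 ≈ 0.050246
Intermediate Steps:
z(c) = 6*c² (z(c) = (6*c)*c = 6*c²)
((-739 + 456) + z(-5))/(-1213 - 1434) = ((-739 + 456) + 6*(-5)²)/(-1213 - 1434) = (-283 + 6*25)/(-2647) = (-283 + 150)*(-1/2647) = -133*(-1/2647) = 133/2647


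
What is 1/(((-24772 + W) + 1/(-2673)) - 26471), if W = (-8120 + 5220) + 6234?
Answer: -2673/128060758 ≈ -2.0873e-5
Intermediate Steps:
W = 3334 (W = -2900 + 6234 = 3334)
1/(((-24772 + W) + 1/(-2673)) - 26471) = 1/(((-24772 + 3334) + 1/(-2673)) - 26471) = 1/((-21438 - 1/2673) - 26471) = 1/(-57303775/2673 - 26471) = 1/(-128060758/2673) = -2673/128060758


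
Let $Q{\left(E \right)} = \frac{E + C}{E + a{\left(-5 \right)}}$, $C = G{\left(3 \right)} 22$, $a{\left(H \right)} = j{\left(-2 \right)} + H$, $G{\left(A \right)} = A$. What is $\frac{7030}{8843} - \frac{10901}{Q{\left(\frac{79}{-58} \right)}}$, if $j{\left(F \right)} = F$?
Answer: $\frac{1264301725}{896011} \approx 1411.0$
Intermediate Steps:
$a{\left(H \right)} = -2 + H$
$C = 66$ ($C = 3 \cdot 22 = 66$)
$Q{\left(E \right)} = \frac{66 + E}{-7 + E}$ ($Q{\left(E \right)} = \frac{E + 66}{E - 7} = \frac{66 + E}{E - 7} = \frac{66 + E}{-7 + E}$)
$\frac{7030}{8843} - \frac{10901}{Q{\left(\frac{79}{-58} \right)}} = \frac{7030}{8843} - \frac{10901}{\frac{1}{-7 + \frac{79}{-58}} \left(66 + \frac{79}{-58}\right)} = 7030 \cdot \frac{1}{8843} - \frac{10901}{\frac{1}{-7 + 79 \left(- \frac{1}{58}\right)} \left(66 + 79 \left(- \frac{1}{58}\right)\right)} = \frac{190}{239} - \frac{10901}{\frac{1}{-7 - \frac{79}{58}} \left(66 - \frac{79}{58}\right)} = \frac{190}{239} - \frac{10901}{\frac{1}{- \frac{485}{58}} \cdot \frac{3749}{58}} = \frac{190}{239} - \frac{10901}{\left(- \frac{58}{485}\right) \frac{3749}{58}} = \frac{190}{239} - \frac{10901}{- \frac{3749}{485}} = \frac{190}{239} - - \frac{5286985}{3749} = \frac{190}{239} + \frac{5286985}{3749} = \frac{1264301725}{896011}$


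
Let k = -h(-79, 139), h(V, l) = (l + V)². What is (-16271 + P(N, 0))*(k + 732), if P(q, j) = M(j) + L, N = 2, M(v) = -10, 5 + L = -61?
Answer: 46883196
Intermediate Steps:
L = -66 (L = -5 - 61 = -66)
h(V, l) = (V + l)²
k = -3600 (k = -(-79 + 139)² = -1*60² = -1*3600 = -3600)
P(q, j) = -76 (P(q, j) = -10 - 66 = -76)
(-16271 + P(N, 0))*(k + 732) = (-16271 - 76)*(-3600 + 732) = -16347*(-2868) = 46883196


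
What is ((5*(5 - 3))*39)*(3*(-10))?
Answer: -11700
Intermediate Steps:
((5*(5 - 3))*39)*(3*(-10)) = ((5*2)*39)*(-30) = (10*39)*(-30) = 390*(-30) = -11700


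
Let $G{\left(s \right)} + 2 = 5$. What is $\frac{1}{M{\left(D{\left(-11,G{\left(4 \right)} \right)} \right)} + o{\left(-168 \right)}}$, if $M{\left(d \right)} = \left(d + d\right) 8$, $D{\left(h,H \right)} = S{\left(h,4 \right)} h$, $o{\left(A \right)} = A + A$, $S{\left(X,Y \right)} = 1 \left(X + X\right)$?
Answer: $\frac{1}{3536} \approx 0.00028281$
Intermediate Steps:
$S{\left(X,Y \right)} = 2 X$ ($S{\left(X,Y \right)} = 1 \cdot 2 X = 2 X$)
$o{\left(A \right)} = 2 A$
$G{\left(s \right)} = 3$ ($G{\left(s \right)} = -2 + 5 = 3$)
$D{\left(h,H \right)} = 2 h^{2}$ ($D{\left(h,H \right)} = 2 h h = 2 h^{2}$)
$M{\left(d \right)} = 16 d$ ($M{\left(d \right)} = 2 d 8 = 16 d$)
$\frac{1}{M{\left(D{\left(-11,G{\left(4 \right)} \right)} \right)} + o{\left(-168 \right)}} = \frac{1}{16 \cdot 2 \left(-11\right)^{2} + 2 \left(-168\right)} = \frac{1}{16 \cdot 2 \cdot 121 - 336} = \frac{1}{16 \cdot 242 - 336} = \frac{1}{3872 - 336} = \frac{1}{3536}$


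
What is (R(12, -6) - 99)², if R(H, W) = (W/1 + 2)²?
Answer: 6889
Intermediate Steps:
R(H, W) = (2 + W)² (R(H, W) = (W*1 + 2)² = (W + 2)² = (2 + W)²)
(R(12, -6) - 99)² = ((2 - 6)² - 99)² = ((-4)² - 99)² = (16 - 99)² = (-83)² = 6889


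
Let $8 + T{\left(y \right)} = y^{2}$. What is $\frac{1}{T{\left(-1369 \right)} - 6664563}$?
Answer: $- \frac{1}{4790410} \approx -2.0875 \cdot 10^{-7}$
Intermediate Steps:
$T{\left(y \right)} = -8 + y^{2}$
$\frac{1}{T{\left(-1369 \right)} - 6664563} = \frac{1}{\left(-8 + \left(-1369\right)^{2}\right) - 6664563} = \frac{1}{\left(-8 + 1874161\right) - 6664563} = \frac{1}{1874153 - 6664563} = \frac{1}{-4790410} = - \frac{1}{4790410}$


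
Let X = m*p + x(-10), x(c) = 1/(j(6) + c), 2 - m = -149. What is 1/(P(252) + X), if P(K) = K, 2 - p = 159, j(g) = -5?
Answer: -15/351826 ≈ -4.2635e-5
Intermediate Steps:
m = 151 (m = 2 - 1*(-149) = 2 + 149 = 151)
p = -157 (p = 2 - 1*159 = 2 - 159 = -157)
x(c) = 1/(-5 + c)
X = -355606/15 (X = 151*(-157) + 1/(-5 - 10) = -23707 + 1/(-15) = -23707 - 1/15 = -355606/15 ≈ -23707.)
1/(P(252) + X) = 1/(252 - 355606/15) = 1/(-351826/15) = -15/351826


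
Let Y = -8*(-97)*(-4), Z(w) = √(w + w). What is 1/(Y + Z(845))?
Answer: -1552/4816563 - 13*√10/9633126 ≈ -0.00032649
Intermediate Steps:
Z(w) = √2*√w (Z(w) = √(2*w) = √2*√w)
Y = -3104 (Y = 776*(-4) = -3104)
1/(Y + Z(845)) = 1/(-3104 + √2*√845) = 1/(-3104 + √2*(13*√5)) = 1/(-3104 + 13*√10)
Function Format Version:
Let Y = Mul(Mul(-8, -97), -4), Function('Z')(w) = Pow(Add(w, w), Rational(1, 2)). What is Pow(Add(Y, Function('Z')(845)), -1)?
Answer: Add(Rational(-1552, 4816563), Mul(Rational(-13, 9633126), Pow(10, Rational(1, 2)))) ≈ -0.00032649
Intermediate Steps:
Function('Z')(w) = Mul(Pow(2, Rational(1, 2)), Pow(w, Rational(1, 2))) (Function('Z')(w) = Pow(Mul(2, w), Rational(1, 2)) = Mul(Pow(2, Rational(1, 2)), Pow(w, Rational(1, 2))))
Y = -3104 (Y = Mul(776, -4) = -3104)
Pow(Add(Y, Function('Z')(845)), -1) = Pow(Add(-3104, Mul(Pow(2, Rational(1, 2)), Pow(845, Rational(1, 2)))), -1) = Pow(Add(-3104, Mul(Pow(2, Rational(1, 2)), Mul(13, Pow(5, Rational(1, 2))))), -1) = Pow(Add(-3104, Mul(13, Pow(10, Rational(1, 2)))), -1)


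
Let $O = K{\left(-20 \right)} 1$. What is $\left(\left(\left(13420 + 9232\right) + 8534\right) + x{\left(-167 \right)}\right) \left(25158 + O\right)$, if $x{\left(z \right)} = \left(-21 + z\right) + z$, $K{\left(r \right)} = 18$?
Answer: $776201256$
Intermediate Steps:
$O = 18$ ($O = 18 \cdot 1 = 18$)
$x{\left(z \right)} = -21 + 2 z$
$\left(\left(\left(13420 + 9232\right) + 8534\right) + x{\left(-167 \right)}\right) \left(25158 + O\right) = \left(\left(\left(13420 + 9232\right) + 8534\right) + \left(-21 + 2 \left(-167\right)\right)\right) \left(25158 + 18\right) = \left(\left(22652 + 8534\right) - 355\right) 25176 = \left(31186 - 355\right) 25176 = 30831 \cdot 25176 = 776201256$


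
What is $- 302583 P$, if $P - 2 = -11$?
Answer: $2723247$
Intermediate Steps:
$P = -9$ ($P = 2 - 11 = -9$)
$- 302583 P = \left(-302583\right) \left(-9\right) = 2723247$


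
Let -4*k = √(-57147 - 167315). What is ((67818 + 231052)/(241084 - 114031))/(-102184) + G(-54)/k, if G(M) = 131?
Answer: -7865/341652204 + 262*I*√224462/112231 ≈ -2.302e-5 + 1.106*I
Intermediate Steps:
k = -I*√224462/4 (k = -√(-57147 - 167315)/4 = -I*√224462/4 ≈ -118.44*I)
((67818 + 231052)/(241084 - 114031))/(-102184) + G(-54)/k = ((67818 + 231052)/(241084 - 114031))/(-102184) + 131/((-I*√224462/4)) = (298870/127053)*(-1/102184) + 131*(2*I*√224462/112231) = (298870*(1/127053))*(-1/102184) + 262*I*√224462/112231 = (15730/6687)*(-1/102184) + 262*I*√224462/112231 = -7865/341652204 + 262*I*√224462/112231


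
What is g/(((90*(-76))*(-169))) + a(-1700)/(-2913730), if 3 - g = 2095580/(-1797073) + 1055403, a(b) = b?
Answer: -27613662990289583/30264105023933742 ≈ -0.91242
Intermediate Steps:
g = -1896628748620/1797073 (g = 3 - (2095580/(-1797073) + 1055403) = 3 - (2095580*(-1/1797073) + 1055403) = 3 - (-2095580/1797073 + 1055403) = 3 - 1*1896634139839/1797073 = 3 - 1896634139839/1797073 = -1896628748620/1797073 ≈ -1.0554e+6)
g/(((90*(-76))*(-169))) + a(-1700)/(-2913730) = -1896628748620/(1797073*((90*(-76))*(-169))) - 1700/(-2913730) = -1896628748620/(1797073*((-6840*(-169)))) - 1700*(-1/2913730) = -1896628748620/1797073/1155960 + 170/291373 = -1896628748620/1797073*1/1155960 + 170/291373 = -94831437431/103867225254 + 170/291373 = -27613662990289583/30264105023933742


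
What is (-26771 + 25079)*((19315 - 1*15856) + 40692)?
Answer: -74703492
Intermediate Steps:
(-26771 + 25079)*((19315 - 1*15856) + 40692) = -1692*((19315 - 15856) + 40692) = -1692*(3459 + 40692) = -1692*44151 = -74703492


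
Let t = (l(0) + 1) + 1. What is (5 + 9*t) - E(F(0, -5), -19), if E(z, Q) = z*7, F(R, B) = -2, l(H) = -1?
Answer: 28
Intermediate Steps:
E(z, Q) = 7*z
t = 1 (t = (-1 + 1) + 1 = 0 + 1 = 1)
(5 + 9*t) - E(F(0, -5), -19) = (5 + 9*1) - 7*(-2) = (5 + 9) - 1*(-14) = 14 + 14 = 28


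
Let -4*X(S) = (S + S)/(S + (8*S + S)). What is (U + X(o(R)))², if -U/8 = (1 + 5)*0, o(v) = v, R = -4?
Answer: 1/400 ≈ 0.0025000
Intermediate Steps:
X(S) = -1/20 (X(S) = -(S + S)/(4*(S + (8*S + S))) = -2*S/(4*(S + 9*S)) = -2*S/(4*(10*S)) = -2*S*1/(10*S)/4 = -¼*⅕ = -1/20)
U = 0 (U = -8*(1 + 5)*0 = -48*0 = -8*0 = 0)
(U + X(o(R)))² = (0 - 1/20)² = (-1/20)² = 1/400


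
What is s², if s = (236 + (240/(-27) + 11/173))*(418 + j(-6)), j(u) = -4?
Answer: 264735873738436/29929 ≈ 8.8455e+9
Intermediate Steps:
s = 16270706/173 (s = (236 + (240/(-27) + 11/173))*(418 - 4) = (236 + (240*(-1/27) + 11*(1/173)))*414 = (236 + (-80/9 + 11/173))*414 = (236 - 13741/1557)*414 = (353711/1557)*414 = 16270706/173 ≈ 94050.)
s² = (16270706/173)² = 264735873738436/29929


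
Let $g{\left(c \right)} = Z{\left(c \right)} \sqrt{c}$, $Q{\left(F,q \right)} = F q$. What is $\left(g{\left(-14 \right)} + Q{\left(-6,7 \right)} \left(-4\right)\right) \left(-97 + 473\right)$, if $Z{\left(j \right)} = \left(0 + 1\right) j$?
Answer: $63168 - 5264 i \sqrt{14} \approx 63168.0 - 19696.0 i$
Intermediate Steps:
$Z{\left(j \right)} = j$ ($Z{\left(j \right)} = 1 j = j$)
$g{\left(c \right)} = c^{\frac{3}{2}}$ ($g{\left(c \right)} = c \sqrt{c} = c^{\frac{3}{2}}$)
$\left(g{\left(-14 \right)} + Q{\left(-6,7 \right)} \left(-4\right)\right) \left(-97 + 473\right) = \left(\left(-14\right)^{\frac{3}{2}} + \left(-6\right) 7 \left(-4\right)\right) \left(-97 + 473\right) = \left(- 14 i \sqrt{14} - -168\right) 376 = \left(- 14 i \sqrt{14} + 168\right) 376 = \left(168 - 14 i \sqrt{14}\right) 376 = 63168 - 5264 i \sqrt{14}$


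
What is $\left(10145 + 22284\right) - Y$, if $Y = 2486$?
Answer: $29943$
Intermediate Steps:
$\left(10145 + 22284\right) - Y = \left(10145 + 22284\right) - 2486 = 32429 - 2486 = 29943$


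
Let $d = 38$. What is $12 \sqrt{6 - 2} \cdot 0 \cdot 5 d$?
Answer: $0$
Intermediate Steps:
$12 \sqrt{6 - 2} \cdot 0 \cdot 5 d = 12 \sqrt{6 - 2} \cdot 0 \cdot 5 \cdot 38 = 12 \sqrt{4} \cdot 0 \cdot 5 \cdot 38 = 12 \cdot 2 \cdot 0 \cdot 5 \cdot 38 = 12 \cdot 0 \cdot 5 \cdot 38 = 12 \cdot 0 \cdot 38 = 0 \cdot 38 = 0$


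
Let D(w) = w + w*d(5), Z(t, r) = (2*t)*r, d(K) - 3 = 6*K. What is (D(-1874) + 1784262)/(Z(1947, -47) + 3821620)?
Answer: 860273/1819301 ≈ 0.47286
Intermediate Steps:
d(K) = 3 + 6*K
Z(t, r) = 2*r*t
D(w) = 34*w (D(w) = w + w*(3 + 6*5) = w + w*(3 + 30) = w + w*33 = w + 33*w = 34*w)
(D(-1874) + 1784262)/(Z(1947, -47) + 3821620) = (34*(-1874) + 1784262)/(2*(-47)*1947 + 3821620) = (-63716 + 1784262)/(-183018 + 3821620) = 1720546/3638602 = 1720546*(1/3638602) = 860273/1819301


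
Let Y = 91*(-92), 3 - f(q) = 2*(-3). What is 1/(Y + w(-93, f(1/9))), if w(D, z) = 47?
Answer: -1/8325 ≈ -0.00012012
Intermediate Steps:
f(q) = 9 (f(q) = 3 - 2*(-3) = 3 - 1*(-6) = 3 + 6 = 9)
Y = -8372
1/(Y + w(-93, f(1/9))) = 1/(-8372 + 47) = 1/(-8325) = -1/8325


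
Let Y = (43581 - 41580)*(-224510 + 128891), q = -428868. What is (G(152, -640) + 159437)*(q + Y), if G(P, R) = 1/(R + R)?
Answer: -39134765427205833/1280 ≈ -3.0574e+13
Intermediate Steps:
G(P, R) = 1/(2*R)
Y = -191333619 (Y = 2001*(-95619) = -191333619)
(G(152, -640) + 159437)*(q + Y) = ((½)/(-640) + 159437)*(-428868 - 191333619) = ((½)*(-1/640) + 159437)*(-191762487) = (-1/1280 + 159437)*(-191762487) = (204079359/1280)*(-191762487) = -39134765427205833/1280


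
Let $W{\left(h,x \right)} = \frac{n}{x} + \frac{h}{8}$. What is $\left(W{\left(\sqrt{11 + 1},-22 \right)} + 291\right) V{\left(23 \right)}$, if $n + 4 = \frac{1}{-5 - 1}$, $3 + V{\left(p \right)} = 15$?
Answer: $\frac{38437}{11} + 3 \sqrt{3} \approx 3499.5$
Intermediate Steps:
$V{\left(p \right)} = 12$ ($V{\left(p \right)} = -3 + 15 = 12$)
$n = - \frac{25}{6}$ ($n = -4 + \frac{1}{-5 - 1} = -4 + \frac{1}{-6} = -4 - \frac{1}{6} = - \frac{25}{6} \approx -4.1667$)
$W{\left(h,x \right)} = - \frac{25}{6 x} + \frac{h}{8}$
$\left(W{\left(\sqrt{11 + 1},-22 \right)} + 291\right) V{\left(23 \right)} = \left(\left(- \frac{25}{6 \left(-22\right)} + \frac{\sqrt{11 + 1}}{8}\right) + 291\right) 12 = \left(\left(\left(- \frac{25}{6}\right) \left(- \frac{1}{22}\right) + \frac{\sqrt{12}}{8}\right) + 291\right) 12 = \left(\left(\frac{25}{132} + \frac{2 \sqrt{3}}{8}\right) + 291\right) 12 = \left(\left(\frac{25}{132} + \frac{\sqrt{3}}{4}\right) + 291\right) 12 = \left(\frac{38437}{132} + \frac{\sqrt{3}}{4}\right) 12 = \frac{38437}{11} + 3 \sqrt{3}$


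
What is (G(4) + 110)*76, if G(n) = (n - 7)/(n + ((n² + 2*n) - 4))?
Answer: 16701/2 ≈ 8350.5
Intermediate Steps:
G(n) = (-7 + n)/(-4 + n² + 3*n) (G(n) = (-7 + n)/(n + (-4 + n² + 2*n)) = (-7 + n)/(-4 + n² + 3*n))
(G(4) + 110)*76 = ((-7 + 4)/(-4 + 4² + 3*4) + 110)*76 = (-3/(-4 + 16 + 12) + 110)*76 = (-3/24 + 110)*76 = ((1/24)*(-3) + 110)*76 = (-⅛ + 110)*76 = (879/8)*76 = 16701/2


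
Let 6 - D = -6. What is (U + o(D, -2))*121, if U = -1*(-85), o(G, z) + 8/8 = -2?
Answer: 9922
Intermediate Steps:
D = 12 (D = 6 - 1*(-6) = 6 + 6 = 12)
o(G, z) = -3 (o(G, z) = -1 - 2 = -3)
U = 85
(U + o(D, -2))*121 = (85 - 3)*121 = 82*121 = 9922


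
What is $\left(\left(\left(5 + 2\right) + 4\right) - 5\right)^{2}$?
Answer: $36$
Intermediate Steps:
$\left(\left(\left(5 + 2\right) + 4\right) - 5\right)^{2} = \left(\left(7 + 4\right) - 5\right)^{2} = \left(11 - 5\right)^{2} = 6^{2} = 36$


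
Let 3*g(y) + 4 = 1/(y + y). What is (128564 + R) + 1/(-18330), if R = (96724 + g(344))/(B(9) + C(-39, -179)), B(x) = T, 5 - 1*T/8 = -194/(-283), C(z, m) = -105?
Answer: 5332564795636289/41925402480 ≈ 1.2719e+5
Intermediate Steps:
T = 9768/283 (T = 40 - (-1552)/(-283) = 40 - (-1552)*(-1)/283 = 40 - 8*194/283 = 40 - 1552/283 = 9768/283 ≈ 34.516)
g(y) = -4/3 + 1/(6*y) (g(y) = -4/3 + 1/(3*(y + y)) = -4/3 + 1/(3*((2*y))) = -4/3 + (1/(2*y))/3 = -4/3 + 1/(6*y))
B(x) = 9768/283
R = -18832290185/13723536 (R = (96724 + (⅙)*(1 - 8*344)/344)/(9768/283 - 105) = (96724 + (⅙)*(1/344)*(1 - 2752))/(-19947/283) = (96724 + (⅙)*(1/344)*(-2751))*(-283/19947) = (96724 - 917/688)*(-283/19947) = (66545195/688)*(-283/19947) = -18832290185/13723536 ≈ -1372.3)
(128564 + R) + 1/(-18330) = (128564 - 18832290185/13723536) + 1/(-18330) = 1745520392119/13723536 - 1/18330 = 5332564795636289/41925402480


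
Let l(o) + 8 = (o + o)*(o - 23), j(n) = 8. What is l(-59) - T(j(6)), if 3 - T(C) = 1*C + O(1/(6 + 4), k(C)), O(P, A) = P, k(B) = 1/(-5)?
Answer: 96731/10 ≈ 9673.1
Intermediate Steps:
l(o) = -8 + 2*o*(-23 + o) (l(o) = -8 + (o + o)*(o - 23) = -8 + (2*o)*(-23 + o) = -8 + 2*o*(-23 + o))
k(B) = -⅕
T(C) = 29/10 - C (T(C) = 3 - (1*C + 1/(6 + 4)) = 3 - (C + 1/10) = 3 - (C + ⅒) = 3 - (⅒ + C) = 3 + (-⅒ - C) = 29/10 - C)
l(-59) - T(j(6)) = (-8 - 46*(-59) + 2*(-59)²) - (29/10 - 1*8) = (-8 + 2714 + 2*3481) - (29/10 - 8) = (-8 + 2714 + 6962) - 1*(-51/10) = 9668 + 51/10 = 96731/10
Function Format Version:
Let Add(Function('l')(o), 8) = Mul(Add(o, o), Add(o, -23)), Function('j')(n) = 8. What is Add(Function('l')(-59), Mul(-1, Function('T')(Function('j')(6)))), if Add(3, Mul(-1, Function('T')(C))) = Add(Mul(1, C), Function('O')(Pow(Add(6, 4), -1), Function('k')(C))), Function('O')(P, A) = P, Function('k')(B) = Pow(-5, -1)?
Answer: Rational(96731, 10) ≈ 9673.1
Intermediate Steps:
Function('l')(o) = Add(-8, Mul(2, o, Add(-23, o))) (Function('l')(o) = Add(-8, Mul(Add(o, o), Add(o, -23))) = Add(-8, Mul(Mul(2, o), Add(-23, o))) = Add(-8, Mul(2, o, Add(-23, o))))
Function('k')(B) = Rational(-1, 5)
Function('T')(C) = Add(Rational(29, 10), Mul(-1, C)) (Function('T')(C) = Add(3, Mul(-1, Add(Mul(1, C), Pow(Add(6, 4), -1)))) = Add(3, Mul(-1, Add(C, Pow(10, -1)))) = Add(3, Mul(-1, Add(C, Rational(1, 10)))) = Add(3, Mul(-1, Add(Rational(1, 10), C))) = Add(3, Add(Rational(-1, 10), Mul(-1, C))) = Add(Rational(29, 10), Mul(-1, C)))
Add(Function('l')(-59), Mul(-1, Function('T')(Function('j')(6)))) = Add(Add(-8, Mul(-46, -59), Mul(2, Pow(-59, 2))), Mul(-1, Add(Rational(29, 10), Mul(-1, 8)))) = Add(Add(-8, 2714, Mul(2, 3481)), Mul(-1, Add(Rational(29, 10), -8))) = Add(Add(-8, 2714, 6962), Mul(-1, Rational(-51, 10))) = Add(9668, Rational(51, 10)) = Rational(96731, 10)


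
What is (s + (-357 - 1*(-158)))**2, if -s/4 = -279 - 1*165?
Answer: 2486929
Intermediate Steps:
s = 1776 (s = -4*(-279 - 1*165) = -4*(-279 - 165) = -4*(-444) = 1776)
(s + (-357 - 1*(-158)))**2 = (1776 + (-357 - 1*(-158)))**2 = (1776 + (-357 + 158))**2 = (1776 - 199)**2 = 1577**2 = 2486929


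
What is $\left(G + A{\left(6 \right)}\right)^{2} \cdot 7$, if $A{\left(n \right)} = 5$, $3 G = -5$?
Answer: $\frac{700}{9} \approx 77.778$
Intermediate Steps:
$G = - \frac{5}{3}$ ($G = \frac{1}{3} \left(-5\right) = - \frac{5}{3} \approx -1.6667$)
$\left(G + A{\left(6 \right)}\right)^{2} \cdot 7 = \left(- \frac{5}{3} + 5\right)^{2} \cdot 7 = \left(\frac{10}{3}\right)^{2} \cdot 7 = \frac{100}{9} \cdot 7 = \frac{700}{9}$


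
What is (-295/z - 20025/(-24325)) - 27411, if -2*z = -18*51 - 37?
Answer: -5094104296/185843 ≈ -27411.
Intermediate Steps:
z = 955/2 (z = -(-18*51 - 37)/2 = -(-918 - 37)/2 = -½*(-955) = 955/2 ≈ 477.50)
(-295/z - 20025/(-24325)) - 27411 = (-295/955/2 - 20025/(-24325)) - 27411 = (-295*2/955 - 20025*(-1/24325)) - 27411 = (-118/191 + 801/973) - 27411 = 38177/185843 - 27411 = -5094104296/185843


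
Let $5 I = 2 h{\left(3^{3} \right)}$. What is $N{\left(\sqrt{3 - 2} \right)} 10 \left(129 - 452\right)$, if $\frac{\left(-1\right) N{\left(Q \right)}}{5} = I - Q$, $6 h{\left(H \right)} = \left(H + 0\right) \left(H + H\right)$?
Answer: $1553630$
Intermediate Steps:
$h{\left(H \right)} = \frac{H^{2}}{3}$ ($h{\left(H \right)} = \frac{\left(H + 0\right) \left(H + H\right)}{6} = \frac{H 2 H}{6} = \frac{2 H^{2}}{6} = \frac{H^{2}}{3}$)
$I = \frac{486}{5}$ ($I = \frac{2 \frac{\left(3^{3}\right)^{2}}{3}}{5} = \frac{2 \frac{27^{2}}{3}}{5} = \frac{2 \cdot \frac{1}{3} \cdot 729}{5} = \frac{2 \cdot 243}{5} = \frac{1}{5} \cdot 486 = \frac{486}{5} \approx 97.2$)
$N{\left(Q \right)} = -486 + 5 Q$ ($N{\left(Q \right)} = - 5 \left(\frac{486}{5} - Q\right) = -486 + 5 Q$)
$N{\left(\sqrt{3 - 2} \right)} 10 \left(129 - 452\right) = \left(-486 + 5 \sqrt{3 - 2}\right) 10 \left(129 - 452\right) = \left(-486 + 5 \sqrt{1}\right) 10 \left(-323\right) = \left(-486 + 5 \cdot 1\right) 10 \left(-323\right) = \left(-486 + 5\right) 10 \left(-323\right) = \left(-481\right) 10 \left(-323\right) = \left(-4810\right) \left(-323\right) = 1553630$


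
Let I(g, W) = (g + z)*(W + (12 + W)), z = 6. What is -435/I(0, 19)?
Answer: -29/20 ≈ -1.4500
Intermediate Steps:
I(g, W) = (6 + g)*(12 + 2*W) (I(g, W) = (g + 6)*(W + (12 + W)) = (6 + g)*(12 + 2*W))
-435/I(0, 19) = -435/(72 + 12*19 + 12*0 + 2*19*0) = -435/(72 + 228 + 0 + 0) = -435/300 = -435*1/300 = -29/20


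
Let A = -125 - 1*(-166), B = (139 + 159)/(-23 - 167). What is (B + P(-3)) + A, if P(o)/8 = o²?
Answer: 10586/95 ≈ 111.43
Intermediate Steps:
P(o) = 8*o²
B = -149/95 (B = 298/(-190) = 298*(-1/190) = -149/95 ≈ -1.5684)
A = 41 (A = -125 + 166 = 41)
(B + P(-3)) + A = (-149/95 + 8*(-3)²) + 41 = (-149/95 + 8*9) + 41 = (-149/95 + 72) + 41 = 6691/95 + 41 = 10586/95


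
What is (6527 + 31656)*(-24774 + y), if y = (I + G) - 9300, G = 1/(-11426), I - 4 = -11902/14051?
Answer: -208859595744559509/160546726 ≈ -1.3009e+9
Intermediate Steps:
I = 44302/14051 (I = 4 - 11902/14051 = 44302/14051 ≈ 3.1529)
G = -1/11426 ≈ -8.7520e-5
y = -1492578371199/160546726 (y = (44302/14051 - 1/11426) - 9300 = 506180601/160546726 - 9300 = -1492578371199/160546726 ≈ -9296.8)
(6527 + 31656)*(-24774 + y) = (6527 + 31656)*(-24774 - 1492578371199/160546726) = 38183*(-5469962961123/160546726) = -208859595744559509/160546726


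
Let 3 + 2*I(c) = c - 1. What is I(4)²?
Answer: 0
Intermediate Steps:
I(c) = -2 + c/2 (I(c) = -3/2 + (c - 1)/2 = -3/2 + (-1 + c)/2 = -3/2 + (-½ + c/2) = -2 + c/2)
I(4)² = (-2 + (½)*4)² = (-2 + 2)² = 0² = 0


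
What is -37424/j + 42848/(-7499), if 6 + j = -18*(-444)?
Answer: -311413352/29943507 ≈ -10.400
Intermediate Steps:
j = 7986 (j = -6 - 18*(-444) = -6 + 7992 = 7986)
-37424/j + 42848/(-7499) = -37424/7986 + 42848/(-7499) = -37424*1/7986 + 42848*(-1/7499) = -18712/3993 - 42848/7499 = -311413352/29943507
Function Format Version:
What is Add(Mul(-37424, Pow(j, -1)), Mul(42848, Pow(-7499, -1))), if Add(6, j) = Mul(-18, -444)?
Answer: Rational(-311413352, 29943507) ≈ -10.400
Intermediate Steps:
j = 7986 (j = Add(-6, Mul(-18, -444)) = Add(-6, 7992) = 7986)
Add(Mul(-37424, Pow(j, -1)), Mul(42848, Pow(-7499, -1))) = Add(Mul(-37424, Pow(7986, -1)), Mul(42848, Pow(-7499, -1))) = Add(Mul(-37424, Rational(1, 7986)), Mul(42848, Rational(-1, 7499))) = Add(Rational(-18712, 3993), Rational(-42848, 7499)) = Rational(-311413352, 29943507)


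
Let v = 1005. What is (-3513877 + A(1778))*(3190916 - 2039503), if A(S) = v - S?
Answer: -4046813700450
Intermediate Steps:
A(S) = 1005 - S
(-3513877 + A(1778))*(3190916 - 2039503) = (-3513877 + (1005 - 1*1778))*(3190916 - 2039503) = (-3513877 + (1005 - 1778))*1151413 = (-3513877 - 773)*1151413 = -3514650*1151413 = -4046813700450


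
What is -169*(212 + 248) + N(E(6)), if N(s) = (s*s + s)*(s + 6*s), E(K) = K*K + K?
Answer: 453224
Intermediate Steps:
E(K) = K + K² (E(K) = K² + K = K + K²)
N(s) = 7*s*(s + s²) (N(s) = (s² + s)*(7*s) = (s + s²)*(7*s) = 7*s*(s + s²))
-169*(212 + 248) + N(E(6)) = -169*(212 + 248) + 7*(6*(1 + 6))²*(1 + 6*(1 + 6)) = -169*460 + 7*(6*7)²*(1 + 6*7) = -77740 + 7*42²*(1 + 42) = -77740 + 7*1764*43 = -77740 + 530964 = 453224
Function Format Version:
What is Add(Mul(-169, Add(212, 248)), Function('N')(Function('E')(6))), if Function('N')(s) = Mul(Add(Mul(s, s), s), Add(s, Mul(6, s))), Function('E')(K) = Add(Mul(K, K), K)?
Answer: 453224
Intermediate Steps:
Function('E')(K) = Add(K, Pow(K, 2)) (Function('E')(K) = Add(Pow(K, 2), K) = Add(K, Pow(K, 2)))
Function('N')(s) = Mul(7, s, Add(s, Pow(s, 2))) (Function('N')(s) = Mul(Add(Pow(s, 2), s), Mul(7, s)) = Mul(Add(s, Pow(s, 2)), Mul(7, s)) = Mul(7, s, Add(s, Pow(s, 2))))
Add(Mul(-169, Add(212, 248)), Function('N')(Function('E')(6))) = Add(Mul(-169, Add(212, 248)), Mul(7, Pow(Mul(6, Add(1, 6)), 2), Add(1, Mul(6, Add(1, 6))))) = Add(Mul(-169, 460), Mul(7, Pow(Mul(6, 7), 2), Add(1, Mul(6, 7)))) = Add(-77740, Mul(7, Pow(42, 2), Add(1, 42))) = Add(-77740, Mul(7, 1764, 43)) = Add(-77740, 530964) = 453224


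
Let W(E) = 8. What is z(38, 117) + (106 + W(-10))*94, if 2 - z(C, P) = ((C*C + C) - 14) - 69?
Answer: 9319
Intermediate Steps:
z(C, P) = 85 - C - C² (z(C, P) = 2 - (((C*C + C) - 14) - 69) = 2 - (((C² + C) - 14) - 69) = 2 - (((C + C²) - 14) - 69) = 2 - ((-14 + C + C²) - 69) = 2 - (-83 + C + C²) = 2 + (83 - C - C²) = 85 - C - C²)
z(38, 117) + (106 + W(-10))*94 = (85 - 1*38 - 1*38²) + (106 + 8)*94 = (85 - 38 - 1*1444) + 114*94 = (85 - 38 - 1444) + 10716 = -1397 + 10716 = 9319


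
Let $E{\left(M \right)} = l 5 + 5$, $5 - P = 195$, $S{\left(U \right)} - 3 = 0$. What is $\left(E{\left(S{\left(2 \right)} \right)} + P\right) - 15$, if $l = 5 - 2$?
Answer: $-185$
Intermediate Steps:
$S{\left(U \right)} = 3$ ($S{\left(U \right)} = 3 + 0 = 3$)
$P = -190$ ($P = 5 - 195 = -190$)
$l = 3$
$E{\left(M \right)} = 20$ ($E{\left(M \right)} = 3 \cdot 5 + 5 = 15 + 5 = 20$)
$\left(E{\left(S{\left(2 \right)} \right)} + P\right) - 15 = \left(20 - 190\right) - 15 = -170 - 15 = -185$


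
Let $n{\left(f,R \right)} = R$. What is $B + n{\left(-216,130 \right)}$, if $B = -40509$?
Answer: $-40379$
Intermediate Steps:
$B + n{\left(-216,130 \right)} = -40509 + 130 = -40379$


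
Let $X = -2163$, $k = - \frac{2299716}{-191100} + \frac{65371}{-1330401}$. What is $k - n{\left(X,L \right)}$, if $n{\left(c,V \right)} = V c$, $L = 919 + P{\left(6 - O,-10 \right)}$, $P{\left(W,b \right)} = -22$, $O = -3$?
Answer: $\frac{41106797995685843}{21186635925} \approx 1.9402 \cdot 10^{6}$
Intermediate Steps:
$L = 897$ ($L = 919 - 22 = 897$)
$k = \frac{253921005668}{21186635925}$ ($k = \left(-2299716\right) \left(- \frac{1}{191100}\right) + 65371 \left(- \frac{1}{1330401}\right) = \frac{191643}{15925} - \frac{65371}{1330401} = \frac{253921005668}{21186635925} \approx 11.985$)
$k - n{\left(X,L \right)} = \frac{253921005668}{21186635925} - 897 \left(-2163\right) = \frac{253921005668}{21186635925} - -1940211 = \frac{253921005668}{21186635925} + 1940211 = \frac{41106797995685843}{21186635925}$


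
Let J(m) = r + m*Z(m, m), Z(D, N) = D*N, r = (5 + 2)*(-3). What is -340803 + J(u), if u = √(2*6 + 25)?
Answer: -340824 + 37*√37 ≈ -3.4060e+5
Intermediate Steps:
u = √37 (u = √(12 + 25) = √37 ≈ 6.0828)
r = -21 (r = 7*(-3) = -21)
J(m) = -21 + m³ (J(m) = -21 + m*(m*m) = -21 + m*m² = -21 + m³)
-340803 + J(u) = -340803 + (-21 + (√37)³) = -340803 + (-21 + 37*√37) = -340824 + 37*√37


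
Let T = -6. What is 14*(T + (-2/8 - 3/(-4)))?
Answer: -77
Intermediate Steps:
14*(T + (-2/8 - 3/(-4))) = 14*(-6 + (-2/8 - 3/(-4))) = 14*(-6 + (-2*1/8 - 3*(-1/4))) = 14*(-6 + (-1/4 + 3/4)) = 14*(-6 + 1/2) = 14*(-11/2) = -77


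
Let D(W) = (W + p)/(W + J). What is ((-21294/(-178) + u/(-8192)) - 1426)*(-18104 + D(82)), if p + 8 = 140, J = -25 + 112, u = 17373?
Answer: 1459324027587941/61607936 ≈ 2.3687e+7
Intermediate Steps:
J = 87
p = 132 (p = -8 + 140 = 132)
D(W) = (132 + W)/(87 + W) (D(W) = (W + 132)/(W + 87) = (132 + W)/(87 + W))
((-21294/(-178) + u/(-8192)) - 1426)*(-18104 + D(82)) = ((-21294/(-178) + 17373/(-8192)) - 1426)*(-18104 + (132 + 82)/(87 + 82)) = ((-21294*(-1/178) + 17373*(-1/8192)) - 1426)*(-18104 + 214/169) = ((10647/89 - 17373/8192) - 1426)*(-18104 + (1/169)*214) = (85674027/729088 - 1426)*(-18104 + 214/169) = -954005461/729088*(-3059362/169) = 1459324027587941/61607936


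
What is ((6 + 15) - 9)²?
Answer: 144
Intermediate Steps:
((6 + 15) - 9)² = (21 - 9)² = 12² = 144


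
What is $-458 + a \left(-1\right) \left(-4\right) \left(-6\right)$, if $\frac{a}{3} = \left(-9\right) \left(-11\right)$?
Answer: $-7586$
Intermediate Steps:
$a = 297$ ($a = 3 \left(\left(-9\right) \left(-11\right)\right) = 3 \cdot 99 = 297$)
$-458 + a \left(-1\right) \left(-4\right) \left(-6\right) = -458 + 297 \left(-1\right) \left(-4\right) \left(-6\right) = -458 + 297 \cdot 4 \left(-6\right) = -458 + 297 \left(-24\right) = -458 - 7128 = -7586$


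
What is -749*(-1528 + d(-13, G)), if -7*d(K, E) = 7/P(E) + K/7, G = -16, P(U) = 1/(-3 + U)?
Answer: 7910296/7 ≈ 1.1300e+6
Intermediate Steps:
d(K, E) = 3 - E - K/49 (d(K, E) = -(7/(1/(-3 + E)) + K/7)/7 = -(7*(-3 + E) + K*(⅐))/7 = -((-21 + 7*E) + K/7)/7 = -(-21 + 7*E + K/7)/7 = 3 - E - K/49)
-749*(-1528 + d(-13, G)) = -749*(-1528 + (3 - 1*(-16) - 1/49*(-13))) = -749*(-1528 + (3 + 16 + 13/49)) = -749*(-1528 + 944/49) = -749*(-73928/49) = 7910296/7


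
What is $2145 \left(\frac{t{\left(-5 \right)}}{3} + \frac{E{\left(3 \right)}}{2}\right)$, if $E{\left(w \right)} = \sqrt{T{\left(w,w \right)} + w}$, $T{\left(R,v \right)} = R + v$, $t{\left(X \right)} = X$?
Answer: $- \frac{715}{2} \approx -357.5$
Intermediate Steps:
$E{\left(w \right)} = \sqrt{3} \sqrt{w}$ ($E{\left(w \right)} = \sqrt{\left(w + w\right) + w} = \sqrt{2 w + w} = \sqrt{3 w} = \sqrt{3} \sqrt{w}$)
$2145 \left(\frac{t{\left(-5 \right)}}{3} + \frac{E{\left(3 \right)}}{2}\right) = 2145 \left(- \frac{5}{3} + \frac{\sqrt{3} \sqrt{3}}{2}\right) = 2145 \left(\left(-5\right) \frac{1}{3} + 3 \cdot \frac{1}{2}\right) = 2145 \left(- \frac{5}{3} + \frac{3}{2}\right) = 2145 \left(- \frac{1}{6}\right) = - \frac{715}{2}$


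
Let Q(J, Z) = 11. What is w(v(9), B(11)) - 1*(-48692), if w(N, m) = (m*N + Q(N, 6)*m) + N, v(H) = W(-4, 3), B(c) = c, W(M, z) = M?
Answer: 48765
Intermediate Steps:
v(H) = -4
w(N, m) = N + 11*m + N*m (w(N, m) = (m*N + 11*m) + N = (N*m + 11*m) + N = (11*m + N*m) + N = N + 11*m + N*m)
w(v(9), B(11)) - 1*(-48692) = (-4 + 11*11 - 4*11) - 1*(-48692) = (-4 + 121 - 44) + 48692 = 73 + 48692 = 48765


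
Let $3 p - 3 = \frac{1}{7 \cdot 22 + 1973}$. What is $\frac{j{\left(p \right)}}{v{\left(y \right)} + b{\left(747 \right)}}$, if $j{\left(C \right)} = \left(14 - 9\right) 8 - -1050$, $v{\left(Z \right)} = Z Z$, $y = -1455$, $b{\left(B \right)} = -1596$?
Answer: $\frac{1090}{2115429} \approx 0.00051526$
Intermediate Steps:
$v{\left(Z \right)} = Z^{2}$
$p = \frac{6382}{6381}$ ($p = 1 + \frac{1}{3 \left(7 \cdot 22 + 1973\right)} = 1 + \frac{1}{3 \left(154 + 1973\right)} = 1 + \frac{1}{3 \cdot 2127} = 1 + \frac{1}{3} \cdot \frac{1}{2127} = 1 + \frac{1}{6381} = \frac{6382}{6381} \approx 1.0002$)
$j{\left(C \right)} = 1090$ ($j{\left(C \right)} = 5 \cdot 8 + 1050 = 40 + 1050 = 1090$)
$\frac{j{\left(p \right)}}{v{\left(y \right)} + b{\left(747 \right)}} = \frac{1090}{\left(-1455\right)^{2} - 1596} = \frac{1090}{2117025 - 1596} = \frac{1090}{2115429}$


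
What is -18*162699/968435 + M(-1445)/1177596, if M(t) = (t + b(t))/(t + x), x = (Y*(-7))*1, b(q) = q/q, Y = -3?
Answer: -1227732026193397/405991364884560 ≈ -3.0240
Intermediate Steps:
b(q) = 1
x = 21 (x = -3*(-7)*1 = 21*1 = 21)
M(t) = (1 + t)/(21 + t) (M(t) = (t + 1)/(t + 21) = (1 + t)/(21 + t))
-18*162699/968435 + M(-1445)/1177596 = -18*162699/968435 + ((1 - 1445)/(21 - 1445))/1177596 = -2928582*1/968435 + (-1444/(-1424))*(1/1177596) = -2928582/968435 - 1/1424*(-1444)*(1/1177596) = -2928582/968435 + (361/356)*(1/1177596) = -2928582/968435 + 361/419224176 = -1227732026193397/405991364884560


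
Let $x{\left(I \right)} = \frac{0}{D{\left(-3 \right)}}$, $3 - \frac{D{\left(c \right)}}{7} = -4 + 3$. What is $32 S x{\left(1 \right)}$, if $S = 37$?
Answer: $0$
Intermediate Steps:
$D{\left(c \right)} = 28$ ($D{\left(c \right)} = 21 - 7 \left(-4 + 3\right) = 21 - -7 = 21 + 7 = 28$)
$x{\left(I \right)} = 0$ ($x{\left(I \right)} = \frac{0}{28} = 0 \cdot \frac{1}{28} = 0$)
$32 S x{\left(1 \right)} = 32 \cdot 37 \cdot 0 = 1184 \cdot 0 = 0$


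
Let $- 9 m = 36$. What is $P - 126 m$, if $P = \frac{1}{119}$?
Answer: $\frac{59977}{119} \approx 504.01$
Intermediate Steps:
$m = -4$ ($m = \left(- \frac{1}{9}\right) 36 = -4$)
$P = \frac{1}{119} \approx 0.0084034$
$P - 126 m = \frac{1}{119} - -504 = \frac{1}{119} + 504 = \frac{59977}{119}$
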